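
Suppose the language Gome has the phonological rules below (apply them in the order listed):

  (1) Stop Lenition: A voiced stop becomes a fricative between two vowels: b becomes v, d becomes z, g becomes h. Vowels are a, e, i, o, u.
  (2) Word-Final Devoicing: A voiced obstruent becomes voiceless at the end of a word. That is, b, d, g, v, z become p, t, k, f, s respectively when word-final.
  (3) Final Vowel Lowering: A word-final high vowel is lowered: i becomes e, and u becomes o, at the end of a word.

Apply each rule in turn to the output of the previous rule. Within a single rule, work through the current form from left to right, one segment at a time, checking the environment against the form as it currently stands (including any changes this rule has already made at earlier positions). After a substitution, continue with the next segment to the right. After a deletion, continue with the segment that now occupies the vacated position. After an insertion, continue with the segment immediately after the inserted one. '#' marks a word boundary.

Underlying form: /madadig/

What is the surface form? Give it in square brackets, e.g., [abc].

[mazazik]

(1) Stop Lenition: [madadig] → [mazazig]
(2) Word-Final Devoicing: [mazazig] → [mazazik]
(3) Final Vowel Lowering: no change — [mazazik]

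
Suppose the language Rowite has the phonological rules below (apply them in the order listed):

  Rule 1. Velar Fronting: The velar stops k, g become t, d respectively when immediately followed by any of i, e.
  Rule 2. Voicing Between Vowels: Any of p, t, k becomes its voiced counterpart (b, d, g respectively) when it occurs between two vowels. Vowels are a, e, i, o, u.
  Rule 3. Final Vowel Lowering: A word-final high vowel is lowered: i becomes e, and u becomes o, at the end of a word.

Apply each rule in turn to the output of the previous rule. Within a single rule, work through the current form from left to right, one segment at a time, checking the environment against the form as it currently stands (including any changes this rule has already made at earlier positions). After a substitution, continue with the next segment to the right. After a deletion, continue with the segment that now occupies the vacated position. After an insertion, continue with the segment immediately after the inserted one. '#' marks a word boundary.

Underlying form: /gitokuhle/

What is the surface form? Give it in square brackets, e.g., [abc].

Rule 1 Velar Fronting: [gitokuhle] → [ditokuhle]
Rule 2 Voicing Between Vowels: [ditokuhle] → [didoguhle]
Rule 3 Final Vowel Lowering: no change — [didoguhle]

[didoguhle]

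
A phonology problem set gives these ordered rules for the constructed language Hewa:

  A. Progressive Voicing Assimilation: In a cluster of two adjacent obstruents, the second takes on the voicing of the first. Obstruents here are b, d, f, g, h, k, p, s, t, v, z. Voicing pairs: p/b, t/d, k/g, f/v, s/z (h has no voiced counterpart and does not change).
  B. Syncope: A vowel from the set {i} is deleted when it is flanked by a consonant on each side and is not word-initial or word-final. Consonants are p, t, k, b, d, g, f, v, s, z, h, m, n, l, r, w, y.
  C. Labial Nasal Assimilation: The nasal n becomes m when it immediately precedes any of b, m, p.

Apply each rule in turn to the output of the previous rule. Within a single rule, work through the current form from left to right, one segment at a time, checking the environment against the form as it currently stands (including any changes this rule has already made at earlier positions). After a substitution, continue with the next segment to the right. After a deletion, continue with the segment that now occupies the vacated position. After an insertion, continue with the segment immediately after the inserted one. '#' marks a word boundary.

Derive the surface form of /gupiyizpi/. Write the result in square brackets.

A Progressive Voicing Assimilation: [gupiyizpi] → [gupiyizbi]
B Syncope: [gupiyizbi] → [gupyzbi]
C Labial Nasal Assimilation: no change — [gupyzbi]

[gupyzbi]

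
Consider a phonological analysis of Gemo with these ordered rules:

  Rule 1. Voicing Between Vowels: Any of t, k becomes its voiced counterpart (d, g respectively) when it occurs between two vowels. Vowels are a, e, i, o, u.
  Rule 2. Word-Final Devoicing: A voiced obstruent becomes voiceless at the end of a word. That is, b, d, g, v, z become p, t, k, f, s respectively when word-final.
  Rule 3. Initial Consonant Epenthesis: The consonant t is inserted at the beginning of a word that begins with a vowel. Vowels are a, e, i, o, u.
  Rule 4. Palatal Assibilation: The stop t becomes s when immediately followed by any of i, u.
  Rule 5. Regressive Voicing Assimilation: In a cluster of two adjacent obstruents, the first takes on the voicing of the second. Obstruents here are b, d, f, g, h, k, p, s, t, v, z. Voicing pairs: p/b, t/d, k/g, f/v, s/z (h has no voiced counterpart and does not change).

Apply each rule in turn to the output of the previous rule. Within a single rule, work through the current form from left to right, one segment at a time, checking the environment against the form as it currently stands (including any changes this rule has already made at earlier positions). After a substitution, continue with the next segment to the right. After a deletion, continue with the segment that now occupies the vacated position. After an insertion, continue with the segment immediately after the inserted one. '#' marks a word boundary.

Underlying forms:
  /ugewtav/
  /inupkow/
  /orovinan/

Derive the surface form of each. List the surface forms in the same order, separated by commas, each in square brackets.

[sugewtaf], [sinupkow], [torovinan]

/ugewtav/:
  Rule 1 Voicing Between Vowels: no change — [ugewtav]
  Rule 2 Word-Final Devoicing: [ugewtav] → [ugewtaf]
  Rule 3 Initial Consonant Epenthesis: [ugewtaf] → [tugewtaf]
  Rule 4 Palatal Assibilation: [tugewtaf] → [sugewtaf]
  Rule 5 Regressive Voicing Assimilation: no change — [sugewtaf]
/inupkow/:
  Rule 1 Voicing Between Vowels: no change — [inupkow]
  Rule 2 Word-Final Devoicing: no change — [inupkow]
  Rule 3 Initial Consonant Epenthesis: [inupkow] → [tinupkow]
  Rule 4 Palatal Assibilation: [tinupkow] → [sinupkow]
  Rule 5 Regressive Voicing Assimilation: no change — [sinupkow]
/orovinan/:
  Rule 1 Voicing Between Vowels: no change — [orovinan]
  Rule 2 Word-Final Devoicing: no change — [orovinan]
  Rule 3 Initial Consonant Epenthesis: [orovinan] → [torovinan]
  Rule 4 Palatal Assibilation: no change — [torovinan]
  Rule 5 Regressive Voicing Assimilation: no change — [torovinan]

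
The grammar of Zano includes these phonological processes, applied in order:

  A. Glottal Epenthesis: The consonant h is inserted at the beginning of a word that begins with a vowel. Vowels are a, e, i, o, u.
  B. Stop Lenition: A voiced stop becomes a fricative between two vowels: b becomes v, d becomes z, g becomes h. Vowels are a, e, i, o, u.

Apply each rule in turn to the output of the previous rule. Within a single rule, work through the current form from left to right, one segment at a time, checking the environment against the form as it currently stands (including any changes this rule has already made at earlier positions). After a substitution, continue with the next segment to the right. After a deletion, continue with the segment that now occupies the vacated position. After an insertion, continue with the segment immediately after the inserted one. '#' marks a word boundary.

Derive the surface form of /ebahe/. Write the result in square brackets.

A Glottal Epenthesis: [ebahe] → [hebahe]
B Stop Lenition: [hebahe] → [hevahe]

[hevahe]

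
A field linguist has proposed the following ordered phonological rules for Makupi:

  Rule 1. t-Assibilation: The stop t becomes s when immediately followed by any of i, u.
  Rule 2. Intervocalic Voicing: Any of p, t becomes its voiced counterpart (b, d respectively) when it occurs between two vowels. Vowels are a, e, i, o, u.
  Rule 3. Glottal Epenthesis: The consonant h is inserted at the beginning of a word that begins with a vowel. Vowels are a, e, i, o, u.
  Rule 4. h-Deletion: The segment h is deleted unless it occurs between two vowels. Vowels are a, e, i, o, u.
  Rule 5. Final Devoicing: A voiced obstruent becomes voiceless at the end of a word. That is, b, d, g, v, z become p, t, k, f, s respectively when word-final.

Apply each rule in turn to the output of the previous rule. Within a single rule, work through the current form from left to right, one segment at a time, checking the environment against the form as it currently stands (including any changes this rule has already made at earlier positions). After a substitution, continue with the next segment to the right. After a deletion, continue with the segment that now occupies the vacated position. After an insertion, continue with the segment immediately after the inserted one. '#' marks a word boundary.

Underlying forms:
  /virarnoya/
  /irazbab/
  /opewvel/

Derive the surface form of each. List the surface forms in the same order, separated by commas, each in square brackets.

[virarnoya], [irazbap], [obewvel]

/virarnoya/:
  Rule 1 t-Assibilation: no change — [virarnoya]
  Rule 2 Intervocalic Voicing: no change — [virarnoya]
  Rule 3 Glottal Epenthesis: no change — [virarnoya]
  Rule 4 h-Deletion: no change — [virarnoya]
  Rule 5 Final Devoicing: no change — [virarnoya]
/irazbab/:
  Rule 1 t-Assibilation: no change — [irazbab]
  Rule 2 Intervocalic Voicing: no change — [irazbab]
  Rule 3 Glottal Epenthesis: [irazbab] → [hirazbab]
  Rule 4 h-Deletion: [hirazbab] → [irazbab]
  Rule 5 Final Devoicing: [irazbab] → [irazbap]
/opewvel/:
  Rule 1 t-Assibilation: no change — [opewvel]
  Rule 2 Intervocalic Voicing: [opewvel] → [obewvel]
  Rule 3 Glottal Epenthesis: [obewvel] → [hobewvel]
  Rule 4 h-Deletion: [hobewvel] → [obewvel]
  Rule 5 Final Devoicing: no change — [obewvel]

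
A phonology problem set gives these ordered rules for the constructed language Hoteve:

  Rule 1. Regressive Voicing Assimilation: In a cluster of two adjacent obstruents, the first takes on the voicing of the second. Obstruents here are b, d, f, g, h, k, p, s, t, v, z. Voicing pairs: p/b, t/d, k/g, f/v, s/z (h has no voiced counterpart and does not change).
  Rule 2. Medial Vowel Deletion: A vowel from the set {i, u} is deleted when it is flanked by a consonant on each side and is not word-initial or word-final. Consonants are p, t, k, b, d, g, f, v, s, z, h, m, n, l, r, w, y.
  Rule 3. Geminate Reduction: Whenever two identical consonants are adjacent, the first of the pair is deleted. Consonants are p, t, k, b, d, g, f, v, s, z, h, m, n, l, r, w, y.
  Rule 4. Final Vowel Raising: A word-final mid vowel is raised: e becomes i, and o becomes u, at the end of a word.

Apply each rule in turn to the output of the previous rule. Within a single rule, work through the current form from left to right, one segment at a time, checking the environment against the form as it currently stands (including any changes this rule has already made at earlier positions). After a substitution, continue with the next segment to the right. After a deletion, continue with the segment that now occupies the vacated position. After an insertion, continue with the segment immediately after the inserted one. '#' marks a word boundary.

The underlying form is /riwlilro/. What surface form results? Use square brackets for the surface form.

[rwlru]

Rule 1 Regressive Voicing Assimilation: no change — [riwlilro]
Rule 2 Medial Vowel Deletion: [riwlilro] → [rwllro]
Rule 3 Geminate Reduction: [rwllro] → [rwlro]
Rule 4 Final Vowel Raising: [rwlro] → [rwlru]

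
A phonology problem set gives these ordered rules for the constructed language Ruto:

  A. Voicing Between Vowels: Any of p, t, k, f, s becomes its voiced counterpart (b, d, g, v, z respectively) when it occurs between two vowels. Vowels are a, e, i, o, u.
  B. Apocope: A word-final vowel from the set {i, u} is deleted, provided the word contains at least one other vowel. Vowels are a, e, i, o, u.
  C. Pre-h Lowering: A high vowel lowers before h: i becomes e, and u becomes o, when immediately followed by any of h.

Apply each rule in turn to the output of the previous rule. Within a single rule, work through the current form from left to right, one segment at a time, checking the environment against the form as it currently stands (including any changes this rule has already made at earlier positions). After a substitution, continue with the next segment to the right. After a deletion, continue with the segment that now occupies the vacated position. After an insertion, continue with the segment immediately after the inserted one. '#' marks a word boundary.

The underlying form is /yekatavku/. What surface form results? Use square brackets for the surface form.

[yegadavk]

A Voicing Between Vowels: [yekatavku] → [yegadavku]
B Apocope: [yegadavku] → [yegadavk]
C Pre-h Lowering: no change — [yegadavk]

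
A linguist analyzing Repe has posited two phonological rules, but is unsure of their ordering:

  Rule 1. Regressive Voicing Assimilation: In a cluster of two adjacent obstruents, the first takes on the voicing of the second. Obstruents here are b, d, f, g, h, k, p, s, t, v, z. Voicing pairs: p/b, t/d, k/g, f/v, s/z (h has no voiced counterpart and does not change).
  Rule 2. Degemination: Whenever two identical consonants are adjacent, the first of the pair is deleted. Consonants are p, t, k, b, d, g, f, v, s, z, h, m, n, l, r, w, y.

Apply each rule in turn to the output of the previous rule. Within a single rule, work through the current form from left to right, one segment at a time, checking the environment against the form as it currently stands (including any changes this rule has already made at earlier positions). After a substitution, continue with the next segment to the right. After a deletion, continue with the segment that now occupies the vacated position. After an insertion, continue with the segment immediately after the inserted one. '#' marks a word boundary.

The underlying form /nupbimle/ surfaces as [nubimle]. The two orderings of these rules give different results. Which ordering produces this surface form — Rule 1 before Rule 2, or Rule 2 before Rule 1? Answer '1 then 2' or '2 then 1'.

1 then 2

Order 1 then 2:
  1 Regressive Voicing Assimilation: [nupbimle] → [nubbimle]
  2 Degemination: [nubbimle] → [nubimle]
  result: [nubimle]
Order 2 then 1:
  2 Degemination: no change — [nupbimle]
  1 Regressive Voicing Assimilation: [nupbimle] → [nubbimle]
  result: [nubbimle]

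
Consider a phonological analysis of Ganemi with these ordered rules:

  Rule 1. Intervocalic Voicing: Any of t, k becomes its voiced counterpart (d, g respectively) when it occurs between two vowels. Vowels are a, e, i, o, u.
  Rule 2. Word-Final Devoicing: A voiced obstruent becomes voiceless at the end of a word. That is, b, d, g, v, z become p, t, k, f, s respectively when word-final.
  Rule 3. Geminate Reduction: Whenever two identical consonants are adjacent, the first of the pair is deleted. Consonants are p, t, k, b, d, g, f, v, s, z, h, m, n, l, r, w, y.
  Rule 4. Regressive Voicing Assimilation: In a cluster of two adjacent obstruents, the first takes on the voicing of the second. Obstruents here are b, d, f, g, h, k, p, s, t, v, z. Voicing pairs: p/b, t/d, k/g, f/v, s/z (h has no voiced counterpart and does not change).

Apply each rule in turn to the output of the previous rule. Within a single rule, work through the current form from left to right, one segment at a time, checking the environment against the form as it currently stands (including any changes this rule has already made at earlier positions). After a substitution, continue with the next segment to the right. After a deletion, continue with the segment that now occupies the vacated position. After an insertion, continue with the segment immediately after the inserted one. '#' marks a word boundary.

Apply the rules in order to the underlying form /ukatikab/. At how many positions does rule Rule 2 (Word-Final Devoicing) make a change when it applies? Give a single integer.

Rule 1 Intervocalic Voicing: [ukatikab] → [ugadigab]
Rule 2 Word-Final Devoicing: [ugadigab] → [ugadigap]
Rule 3 Geminate Reduction: no change — [ugadigap]
Rule 4 Regressive Voicing Assimilation: no change — [ugadigap]
Rule Rule 2 changed 1 position(s).

1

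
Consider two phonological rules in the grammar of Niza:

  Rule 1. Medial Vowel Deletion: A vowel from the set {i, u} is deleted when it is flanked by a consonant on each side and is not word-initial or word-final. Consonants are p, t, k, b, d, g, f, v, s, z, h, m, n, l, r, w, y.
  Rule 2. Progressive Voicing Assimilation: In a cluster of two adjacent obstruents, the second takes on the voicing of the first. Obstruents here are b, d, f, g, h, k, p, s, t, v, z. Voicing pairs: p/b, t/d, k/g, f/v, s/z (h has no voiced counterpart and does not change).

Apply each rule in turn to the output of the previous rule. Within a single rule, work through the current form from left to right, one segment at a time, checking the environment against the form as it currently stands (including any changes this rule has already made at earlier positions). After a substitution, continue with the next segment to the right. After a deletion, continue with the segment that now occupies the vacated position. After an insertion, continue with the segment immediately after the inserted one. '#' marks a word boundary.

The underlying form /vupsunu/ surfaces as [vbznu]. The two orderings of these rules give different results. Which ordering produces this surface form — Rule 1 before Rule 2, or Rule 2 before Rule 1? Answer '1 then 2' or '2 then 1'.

Order 1 then 2:
  1 Medial Vowel Deletion: [vupsunu] → [vpsnu]
  2 Progressive Voicing Assimilation: [vpsnu] → [vbznu]
  result: [vbznu]
Order 2 then 1:
  2 Progressive Voicing Assimilation: no change — [vupsunu]
  1 Medial Vowel Deletion: [vupsunu] → [vpsnu]
  result: [vpsnu]

1 then 2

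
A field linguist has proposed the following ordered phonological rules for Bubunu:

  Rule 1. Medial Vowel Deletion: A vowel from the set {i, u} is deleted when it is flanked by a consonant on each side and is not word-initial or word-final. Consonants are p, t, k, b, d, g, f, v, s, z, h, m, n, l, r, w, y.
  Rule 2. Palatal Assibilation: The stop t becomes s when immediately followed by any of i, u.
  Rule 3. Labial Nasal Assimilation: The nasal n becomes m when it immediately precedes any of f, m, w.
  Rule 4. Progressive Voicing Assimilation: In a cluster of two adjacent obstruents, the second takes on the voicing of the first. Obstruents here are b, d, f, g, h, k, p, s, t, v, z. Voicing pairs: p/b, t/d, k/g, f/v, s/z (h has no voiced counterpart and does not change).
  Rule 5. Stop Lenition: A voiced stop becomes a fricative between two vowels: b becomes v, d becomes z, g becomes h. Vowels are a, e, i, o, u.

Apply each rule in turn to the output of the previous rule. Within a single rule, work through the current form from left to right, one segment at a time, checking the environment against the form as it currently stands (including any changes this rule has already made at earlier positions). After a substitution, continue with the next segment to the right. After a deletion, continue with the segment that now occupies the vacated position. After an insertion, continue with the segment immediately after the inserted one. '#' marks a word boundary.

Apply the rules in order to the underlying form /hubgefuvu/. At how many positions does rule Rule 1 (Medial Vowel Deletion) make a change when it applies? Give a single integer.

Rule 1 Medial Vowel Deletion: [hubgefuvu] → [hbgefvu]
Rule 2 Palatal Assibilation: no change — [hbgefvu]
Rule 3 Labial Nasal Assimilation: no change — [hbgefvu]
Rule 4 Progressive Voicing Assimilation: [hbgefvu] → [hpkeffu]
Rule 5 Stop Lenition: no change — [hpkeffu]
Rule Rule 1 changed 2 position(s).

2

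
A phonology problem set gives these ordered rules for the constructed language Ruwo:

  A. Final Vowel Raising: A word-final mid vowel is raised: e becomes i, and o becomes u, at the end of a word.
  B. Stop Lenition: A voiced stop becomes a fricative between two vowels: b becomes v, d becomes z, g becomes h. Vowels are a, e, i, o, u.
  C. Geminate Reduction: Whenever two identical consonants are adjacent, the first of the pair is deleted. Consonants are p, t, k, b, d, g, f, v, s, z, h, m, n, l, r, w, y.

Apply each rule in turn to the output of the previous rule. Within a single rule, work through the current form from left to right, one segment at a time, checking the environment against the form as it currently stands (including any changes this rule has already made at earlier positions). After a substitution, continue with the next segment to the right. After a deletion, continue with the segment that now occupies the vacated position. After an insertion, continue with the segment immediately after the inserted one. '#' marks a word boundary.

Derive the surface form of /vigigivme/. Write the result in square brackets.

[vihihivmi]

A Final Vowel Raising: [vigigivme] → [vigigivmi]
B Stop Lenition: [vigigivmi] → [vihihivmi]
C Geminate Reduction: no change — [vihihivmi]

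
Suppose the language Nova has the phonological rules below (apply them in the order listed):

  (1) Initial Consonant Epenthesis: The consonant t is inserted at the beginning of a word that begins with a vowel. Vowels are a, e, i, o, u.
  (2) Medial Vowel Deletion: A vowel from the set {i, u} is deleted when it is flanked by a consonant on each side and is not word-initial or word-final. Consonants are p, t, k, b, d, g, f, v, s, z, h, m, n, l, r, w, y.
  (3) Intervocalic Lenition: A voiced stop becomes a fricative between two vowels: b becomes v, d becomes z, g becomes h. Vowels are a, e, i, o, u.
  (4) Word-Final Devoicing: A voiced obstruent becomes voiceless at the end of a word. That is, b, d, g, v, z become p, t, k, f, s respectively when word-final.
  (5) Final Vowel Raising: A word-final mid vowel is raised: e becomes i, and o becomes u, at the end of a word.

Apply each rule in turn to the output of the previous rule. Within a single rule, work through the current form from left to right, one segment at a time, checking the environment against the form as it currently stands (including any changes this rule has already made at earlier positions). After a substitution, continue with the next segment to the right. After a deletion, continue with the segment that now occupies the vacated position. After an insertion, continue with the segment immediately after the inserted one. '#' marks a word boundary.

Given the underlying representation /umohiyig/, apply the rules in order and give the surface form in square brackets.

[tmohyk]

(1) Initial Consonant Epenthesis: [umohiyig] → [tumohiyig]
(2) Medial Vowel Deletion: [tumohiyig] → [tmohyg]
(3) Intervocalic Lenition: no change — [tmohyg]
(4) Word-Final Devoicing: [tmohyg] → [tmohyk]
(5) Final Vowel Raising: no change — [tmohyk]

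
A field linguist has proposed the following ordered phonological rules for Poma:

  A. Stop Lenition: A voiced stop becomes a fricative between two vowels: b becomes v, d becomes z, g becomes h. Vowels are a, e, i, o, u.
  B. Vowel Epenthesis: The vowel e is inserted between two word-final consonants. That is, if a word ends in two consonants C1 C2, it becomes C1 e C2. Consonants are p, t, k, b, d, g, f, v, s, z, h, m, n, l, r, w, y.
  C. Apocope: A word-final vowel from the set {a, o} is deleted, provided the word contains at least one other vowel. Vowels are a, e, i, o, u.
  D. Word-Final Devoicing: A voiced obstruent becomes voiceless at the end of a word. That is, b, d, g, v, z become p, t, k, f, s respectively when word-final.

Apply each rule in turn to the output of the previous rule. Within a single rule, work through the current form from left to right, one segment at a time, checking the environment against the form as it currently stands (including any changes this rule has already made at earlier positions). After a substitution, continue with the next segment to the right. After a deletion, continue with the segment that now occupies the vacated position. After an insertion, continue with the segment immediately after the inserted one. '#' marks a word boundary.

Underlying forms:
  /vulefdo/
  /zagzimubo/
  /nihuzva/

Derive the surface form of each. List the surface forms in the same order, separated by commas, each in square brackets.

/vulefdo/:
  A Stop Lenition: no change — [vulefdo]
  B Vowel Epenthesis: no change — [vulefdo]
  C Apocope: [vulefdo] → [vulefd]
  D Word-Final Devoicing: [vulefd] → [vuleft]
/zagzimubo/:
  A Stop Lenition: [zagzimubo] → [zagzimuvo]
  B Vowel Epenthesis: no change — [zagzimuvo]
  C Apocope: [zagzimuvo] → [zagzimuv]
  D Word-Final Devoicing: [zagzimuv] → [zagzimuf]
/nihuzva/:
  A Stop Lenition: no change — [nihuzva]
  B Vowel Epenthesis: no change — [nihuzva]
  C Apocope: [nihuzva] → [nihuzv]
  D Word-Final Devoicing: [nihuzv] → [nihuzf]

[vuleft], [zagzimuf], [nihuzf]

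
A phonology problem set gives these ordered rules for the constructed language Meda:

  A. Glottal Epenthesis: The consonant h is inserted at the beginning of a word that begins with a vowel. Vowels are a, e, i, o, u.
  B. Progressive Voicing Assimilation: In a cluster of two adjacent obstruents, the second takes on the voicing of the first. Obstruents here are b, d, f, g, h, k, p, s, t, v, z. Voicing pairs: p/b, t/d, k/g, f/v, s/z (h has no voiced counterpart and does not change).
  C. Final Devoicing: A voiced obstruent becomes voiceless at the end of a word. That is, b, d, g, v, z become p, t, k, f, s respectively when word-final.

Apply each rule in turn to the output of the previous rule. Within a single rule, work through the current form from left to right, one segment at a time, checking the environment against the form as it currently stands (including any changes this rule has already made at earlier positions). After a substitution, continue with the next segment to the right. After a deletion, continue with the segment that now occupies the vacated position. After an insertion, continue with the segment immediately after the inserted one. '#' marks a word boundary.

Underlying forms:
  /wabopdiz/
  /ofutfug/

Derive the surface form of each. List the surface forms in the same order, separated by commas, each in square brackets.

[waboptis], [hofutfuk]

/wabopdiz/:
  A Glottal Epenthesis: no change — [wabopdiz]
  B Progressive Voicing Assimilation: [wabopdiz] → [waboptiz]
  C Final Devoicing: [waboptiz] → [waboptis]
/ofutfug/:
  A Glottal Epenthesis: [ofutfug] → [hofutfug]
  B Progressive Voicing Assimilation: no change — [hofutfug]
  C Final Devoicing: [hofutfug] → [hofutfuk]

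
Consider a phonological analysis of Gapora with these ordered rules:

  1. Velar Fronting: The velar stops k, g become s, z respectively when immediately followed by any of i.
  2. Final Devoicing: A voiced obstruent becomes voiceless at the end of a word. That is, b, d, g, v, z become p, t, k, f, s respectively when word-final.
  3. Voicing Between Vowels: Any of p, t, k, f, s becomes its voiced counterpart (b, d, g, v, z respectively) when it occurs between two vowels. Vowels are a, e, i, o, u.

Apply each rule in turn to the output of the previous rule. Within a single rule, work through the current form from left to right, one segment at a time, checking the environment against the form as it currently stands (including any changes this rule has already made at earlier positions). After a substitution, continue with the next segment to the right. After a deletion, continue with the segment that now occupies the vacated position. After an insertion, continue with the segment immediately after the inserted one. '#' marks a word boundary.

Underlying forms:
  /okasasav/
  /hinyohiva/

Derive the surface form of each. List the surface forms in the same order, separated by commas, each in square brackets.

/okasasav/:
  1 Velar Fronting: no change — [okasasav]
  2 Final Devoicing: [okasasav] → [okasasaf]
  3 Voicing Between Vowels: [okasasaf] → [ogazazaf]
/hinyohiva/:
  1 Velar Fronting: no change — [hinyohiva]
  2 Final Devoicing: no change — [hinyohiva]
  3 Voicing Between Vowels: no change — [hinyohiva]

[ogazazaf], [hinyohiva]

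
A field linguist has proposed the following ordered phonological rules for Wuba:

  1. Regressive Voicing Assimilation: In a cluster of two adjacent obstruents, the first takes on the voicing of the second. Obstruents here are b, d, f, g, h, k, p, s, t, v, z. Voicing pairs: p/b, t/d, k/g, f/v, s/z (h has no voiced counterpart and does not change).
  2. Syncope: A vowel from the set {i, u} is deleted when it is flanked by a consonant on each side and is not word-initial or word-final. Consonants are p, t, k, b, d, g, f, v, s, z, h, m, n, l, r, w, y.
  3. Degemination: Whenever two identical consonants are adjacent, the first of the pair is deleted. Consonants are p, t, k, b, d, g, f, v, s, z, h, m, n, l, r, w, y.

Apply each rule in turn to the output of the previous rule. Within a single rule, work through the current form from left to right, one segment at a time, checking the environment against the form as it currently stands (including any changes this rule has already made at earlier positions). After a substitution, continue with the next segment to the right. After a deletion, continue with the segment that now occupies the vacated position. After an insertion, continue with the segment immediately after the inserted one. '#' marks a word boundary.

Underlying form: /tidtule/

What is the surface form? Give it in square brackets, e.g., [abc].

1 Regressive Voicing Assimilation: [tidtule] → [tittule]
2 Syncope: [tittule] → [tttle]
3 Degemination: [tttle] → [tle]

[tle]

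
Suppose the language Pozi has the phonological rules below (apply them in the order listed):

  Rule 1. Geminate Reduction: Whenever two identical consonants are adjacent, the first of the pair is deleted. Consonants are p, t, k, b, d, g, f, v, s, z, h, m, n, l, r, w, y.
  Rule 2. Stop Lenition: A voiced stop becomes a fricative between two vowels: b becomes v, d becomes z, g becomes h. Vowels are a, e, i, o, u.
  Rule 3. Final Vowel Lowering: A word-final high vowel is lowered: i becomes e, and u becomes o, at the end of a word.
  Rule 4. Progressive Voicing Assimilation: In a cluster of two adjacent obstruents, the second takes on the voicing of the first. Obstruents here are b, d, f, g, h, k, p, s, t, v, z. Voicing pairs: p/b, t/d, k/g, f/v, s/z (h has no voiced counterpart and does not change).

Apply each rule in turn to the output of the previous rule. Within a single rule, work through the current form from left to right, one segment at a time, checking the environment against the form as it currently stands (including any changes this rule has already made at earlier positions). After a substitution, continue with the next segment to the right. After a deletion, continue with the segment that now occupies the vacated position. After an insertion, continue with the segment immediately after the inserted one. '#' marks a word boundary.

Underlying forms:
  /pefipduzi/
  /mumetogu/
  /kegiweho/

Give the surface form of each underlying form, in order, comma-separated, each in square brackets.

/pefipduzi/:
  Rule 1 Geminate Reduction: no change — [pefipduzi]
  Rule 2 Stop Lenition: no change — [pefipduzi]
  Rule 3 Final Vowel Lowering: [pefipduzi] → [pefipduze]
  Rule 4 Progressive Voicing Assimilation: [pefipduze] → [pefiptuze]
/mumetogu/:
  Rule 1 Geminate Reduction: no change — [mumetogu]
  Rule 2 Stop Lenition: [mumetogu] → [mumetohu]
  Rule 3 Final Vowel Lowering: [mumetohu] → [mumetoho]
  Rule 4 Progressive Voicing Assimilation: no change — [mumetoho]
/kegiweho/:
  Rule 1 Geminate Reduction: no change — [kegiweho]
  Rule 2 Stop Lenition: [kegiweho] → [kehiweho]
  Rule 3 Final Vowel Lowering: no change — [kehiweho]
  Rule 4 Progressive Voicing Assimilation: no change — [kehiweho]

[pefiptuze], [mumetoho], [kehiweho]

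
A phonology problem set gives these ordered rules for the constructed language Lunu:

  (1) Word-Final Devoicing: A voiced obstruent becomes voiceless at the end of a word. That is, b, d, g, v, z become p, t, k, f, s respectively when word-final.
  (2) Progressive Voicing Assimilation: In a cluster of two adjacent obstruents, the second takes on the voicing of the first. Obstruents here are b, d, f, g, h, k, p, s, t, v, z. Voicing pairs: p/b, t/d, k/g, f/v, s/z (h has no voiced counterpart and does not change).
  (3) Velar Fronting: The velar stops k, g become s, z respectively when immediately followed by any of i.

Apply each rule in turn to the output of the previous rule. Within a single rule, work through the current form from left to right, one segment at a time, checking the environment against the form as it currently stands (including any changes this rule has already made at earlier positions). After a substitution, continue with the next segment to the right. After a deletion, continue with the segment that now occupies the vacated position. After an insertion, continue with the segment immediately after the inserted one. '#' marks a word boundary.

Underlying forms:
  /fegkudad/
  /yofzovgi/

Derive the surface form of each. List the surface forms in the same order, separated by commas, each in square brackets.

/fegkudad/:
  (1) Word-Final Devoicing: [fegkudad] → [fegkudat]
  (2) Progressive Voicing Assimilation: [fegkudat] → [feggudat]
  (3) Velar Fronting: no change — [feggudat]
/yofzovgi/:
  (1) Word-Final Devoicing: no change — [yofzovgi]
  (2) Progressive Voicing Assimilation: [yofzovgi] → [yofsovgi]
  (3) Velar Fronting: [yofsovgi] → [yofsovzi]

[feggudat], [yofsovzi]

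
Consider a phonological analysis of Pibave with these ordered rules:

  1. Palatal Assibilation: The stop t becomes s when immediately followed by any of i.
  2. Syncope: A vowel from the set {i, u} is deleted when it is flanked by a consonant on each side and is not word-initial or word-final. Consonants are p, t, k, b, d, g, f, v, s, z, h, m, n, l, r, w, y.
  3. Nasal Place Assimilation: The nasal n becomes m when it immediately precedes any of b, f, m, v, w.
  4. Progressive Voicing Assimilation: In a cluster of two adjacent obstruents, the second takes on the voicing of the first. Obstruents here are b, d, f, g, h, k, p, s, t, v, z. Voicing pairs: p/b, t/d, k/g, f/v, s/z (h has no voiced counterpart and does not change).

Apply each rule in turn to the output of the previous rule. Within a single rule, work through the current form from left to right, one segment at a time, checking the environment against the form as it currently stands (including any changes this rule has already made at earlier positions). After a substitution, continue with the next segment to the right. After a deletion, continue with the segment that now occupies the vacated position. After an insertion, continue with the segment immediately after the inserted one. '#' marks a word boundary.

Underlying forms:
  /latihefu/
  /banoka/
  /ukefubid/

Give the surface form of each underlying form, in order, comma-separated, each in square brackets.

[lashefu], [banoka], [ukefpt]

/latihefu/:
  1 Palatal Assibilation: [latihefu] → [lasihefu]
  2 Syncope: [lasihefu] → [lashefu]
  3 Nasal Place Assimilation: no change — [lashefu]
  4 Progressive Voicing Assimilation: no change — [lashefu]
/banoka/:
  1 Palatal Assibilation: no change — [banoka]
  2 Syncope: no change — [banoka]
  3 Nasal Place Assimilation: no change — [banoka]
  4 Progressive Voicing Assimilation: no change — [banoka]
/ukefubid/:
  1 Palatal Assibilation: no change — [ukefubid]
  2 Syncope: [ukefubid] → [ukefbd]
  3 Nasal Place Assimilation: no change — [ukefbd]
  4 Progressive Voicing Assimilation: [ukefbd] → [ukefpt]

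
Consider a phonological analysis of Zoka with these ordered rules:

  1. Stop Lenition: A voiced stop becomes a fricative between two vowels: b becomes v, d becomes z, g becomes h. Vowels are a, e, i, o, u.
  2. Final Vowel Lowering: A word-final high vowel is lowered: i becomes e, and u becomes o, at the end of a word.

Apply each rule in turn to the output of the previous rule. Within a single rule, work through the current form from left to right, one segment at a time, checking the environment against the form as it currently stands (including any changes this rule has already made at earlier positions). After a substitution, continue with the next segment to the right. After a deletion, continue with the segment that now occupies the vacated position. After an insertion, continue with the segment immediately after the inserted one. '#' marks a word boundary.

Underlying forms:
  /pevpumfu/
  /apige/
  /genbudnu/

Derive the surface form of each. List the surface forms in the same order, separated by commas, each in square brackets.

[pevpumfo], [apihe], [genbudno]

/pevpumfu/:
  1 Stop Lenition: no change — [pevpumfu]
  2 Final Vowel Lowering: [pevpumfu] → [pevpumfo]
/apige/:
  1 Stop Lenition: [apige] → [apihe]
  2 Final Vowel Lowering: no change — [apihe]
/genbudnu/:
  1 Stop Lenition: no change — [genbudnu]
  2 Final Vowel Lowering: [genbudnu] → [genbudno]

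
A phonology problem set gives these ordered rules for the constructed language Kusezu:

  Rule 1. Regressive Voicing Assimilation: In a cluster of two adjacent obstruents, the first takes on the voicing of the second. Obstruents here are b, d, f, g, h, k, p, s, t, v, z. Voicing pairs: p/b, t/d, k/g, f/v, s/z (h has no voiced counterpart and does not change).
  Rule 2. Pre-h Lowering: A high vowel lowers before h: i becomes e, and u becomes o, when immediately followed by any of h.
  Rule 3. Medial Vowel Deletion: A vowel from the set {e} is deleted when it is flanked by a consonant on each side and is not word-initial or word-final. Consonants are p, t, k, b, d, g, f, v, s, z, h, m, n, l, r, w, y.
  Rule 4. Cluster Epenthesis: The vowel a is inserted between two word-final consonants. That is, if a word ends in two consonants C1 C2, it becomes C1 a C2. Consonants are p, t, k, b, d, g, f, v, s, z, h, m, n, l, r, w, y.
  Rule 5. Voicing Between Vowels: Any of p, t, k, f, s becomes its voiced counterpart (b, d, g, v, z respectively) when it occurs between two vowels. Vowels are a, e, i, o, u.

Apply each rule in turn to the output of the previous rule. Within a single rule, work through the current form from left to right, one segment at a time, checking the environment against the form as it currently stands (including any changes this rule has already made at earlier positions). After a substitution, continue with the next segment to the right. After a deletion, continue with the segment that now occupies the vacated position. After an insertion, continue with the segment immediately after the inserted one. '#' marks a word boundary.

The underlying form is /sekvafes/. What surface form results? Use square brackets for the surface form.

[sgvavas]

Rule 1 Regressive Voicing Assimilation: [sekvafes] → [segvafes]
Rule 2 Pre-h Lowering: no change — [segvafes]
Rule 3 Medial Vowel Deletion: [segvafes] → [sgvafs]
Rule 4 Cluster Epenthesis: [sgvafs] → [sgvafas]
Rule 5 Voicing Between Vowels: [sgvafas] → [sgvavas]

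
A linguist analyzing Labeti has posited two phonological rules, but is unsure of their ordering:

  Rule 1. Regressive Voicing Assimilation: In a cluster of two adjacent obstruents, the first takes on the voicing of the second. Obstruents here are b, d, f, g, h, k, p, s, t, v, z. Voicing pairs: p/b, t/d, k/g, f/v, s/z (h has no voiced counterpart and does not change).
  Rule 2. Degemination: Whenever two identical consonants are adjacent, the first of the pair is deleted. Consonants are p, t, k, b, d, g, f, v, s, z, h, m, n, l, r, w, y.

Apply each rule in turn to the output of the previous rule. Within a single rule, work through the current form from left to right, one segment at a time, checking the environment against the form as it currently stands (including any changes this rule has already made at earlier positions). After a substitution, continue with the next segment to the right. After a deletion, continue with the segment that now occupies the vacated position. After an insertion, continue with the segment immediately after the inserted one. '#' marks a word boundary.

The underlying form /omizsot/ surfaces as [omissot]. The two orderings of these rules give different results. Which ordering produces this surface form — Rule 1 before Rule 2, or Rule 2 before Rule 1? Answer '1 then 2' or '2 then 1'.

Order 1 then 2:
  1 Regressive Voicing Assimilation: [omizsot] → [omissot]
  2 Degemination: [omissot] → [omisot]
  result: [omisot]
Order 2 then 1:
  2 Degemination: no change — [omizsot]
  1 Regressive Voicing Assimilation: [omizsot] → [omissot]
  result: [omissot]

2 then 1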